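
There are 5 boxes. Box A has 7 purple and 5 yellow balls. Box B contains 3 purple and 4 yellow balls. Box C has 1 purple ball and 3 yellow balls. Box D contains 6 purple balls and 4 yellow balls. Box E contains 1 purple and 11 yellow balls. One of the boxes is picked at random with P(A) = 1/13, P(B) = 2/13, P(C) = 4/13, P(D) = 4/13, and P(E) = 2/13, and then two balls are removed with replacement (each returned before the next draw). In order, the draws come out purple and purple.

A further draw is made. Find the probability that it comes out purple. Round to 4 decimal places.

For each hypothesis, P(data | H) works out to: P(data | box A) = (7/12)(7/12) = 0.34028; P(data | box B) = (3/7)(3/7) = 0.18367; P(data | box C) = (1/4)(1/4) = 0.0625; P(data | box D) = (6/10)(6/10) = 0.36; P(data | box E) = (1/12)(1/12) = 0.0069444.
Weighting by the prior gives 1/13 · 0.34028 = 0.026175, 2/13 · 0.18367 = 0.028257, 4/13 · 0.0625 = 0.019231, 4/13 · 0.36 = 0.11077, 2/13 · 0.0069444 = 0.0010684; with total 0.1855.
Normalising, the posterior is P(box A | data) = 0.14111, P(box B | data) = 0.15233, P(box C | data) = 0.10367, P(box D | data) = 0.59714, P(box E | data) = 0.0057594.
Averaging over the posterior, P(purple next | data) = (7/12)(0.14111) + (3/7)(0.15233) + (1/4)(0.10367) + (3/5)(0.59714) + (1/12)(0.0057594) = 0.53227.

0.5323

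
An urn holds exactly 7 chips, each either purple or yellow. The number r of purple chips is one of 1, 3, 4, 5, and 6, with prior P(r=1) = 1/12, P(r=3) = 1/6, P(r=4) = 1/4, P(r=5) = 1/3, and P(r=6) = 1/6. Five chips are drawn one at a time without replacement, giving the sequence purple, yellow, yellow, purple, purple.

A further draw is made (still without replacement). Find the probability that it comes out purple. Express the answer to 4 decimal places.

The likelihood of the observed sequence under each hypothesis: P(data | r = 1) = (1/7)(6/6)(5/5)(0/4) = 0; P(data | r = 3) = (3/7)(4/6)(3/5)(2/4)(1/3) = 1/35; P(data | r = 4) = (4/7)(3/6)(2/5)(3/4)(2/3) = 2/35; P(data | r = 5) = (5/7)(2/6)(1/5)(4/4)(3/3) = 1/21; P(data | r = 6) = (6/7)(1/6)(0/5) = 0.
Weighting by the prior gives 1/12 · 0 = 0, 1/6 · 1/35 = 1/210, 1/4 · 2/35 = 1/70, 1/3 · 1/21 = 1/63, 1/6 · 0 = 0; summing to 11/315.
Normalising, the posterior is P(r = 1 | data) = 0, P(r = 3 | data) = 3/22, P(r = 4 | data) = 9/22, P(r = 5 | data) = 5/11, P(r = 6 | data) = 0.
So P(purple next | data) = Σ P(purple next | H) P(H | data) = (0)(3/22) + (1/2)(9/22) + (1)(5/11) = 29/44.

0.6591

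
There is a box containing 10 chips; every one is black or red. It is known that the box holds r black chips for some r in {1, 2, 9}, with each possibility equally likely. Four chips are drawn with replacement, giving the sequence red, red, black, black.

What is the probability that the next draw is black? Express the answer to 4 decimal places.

The likelihood of the observed sequence under each hypothesis: P(data | r = 1) = (9/10)(9/10)(1/10)(1/10) = 0.0081; P(data | r = 2) = (8/10)(8/10)(2/10)(2/10) = 0.0256; P(data | r = 9) = (1/10)(1/10)(9/10)(9/10) = 0.0081.
Multiplying each by its prior: 1/3 · 0.0081 = 0.0027, 1/3 · 0.0256 = 0.0085333, 1/3 · 0.0081 = 0.0027; with total 0.013933.
The posterior is then P(r = 1 | data) = 0.19378, P(r = 2 | data) = 0.61244, P(r = 9 | data) = 0.19378.
So P(black next | data) = Σ P(black next | H) P(H | data) = (1/10)(0.19378) + (1/5)(0.61244) + (9/10)(0.19378) = 0.31627.

0.3163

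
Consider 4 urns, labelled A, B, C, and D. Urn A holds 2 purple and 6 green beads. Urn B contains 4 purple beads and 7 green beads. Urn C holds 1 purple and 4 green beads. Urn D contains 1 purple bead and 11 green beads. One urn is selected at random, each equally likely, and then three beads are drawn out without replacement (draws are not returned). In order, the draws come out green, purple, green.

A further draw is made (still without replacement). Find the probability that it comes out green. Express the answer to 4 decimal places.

0.8427

Compute the likelihood of the observed sequence for each case: P(data | urn A) = (6/8)(2/7)(5/6) = 0.17857; P(data | urn B) = (7/11)(4/10)(6/9) = 0.1697; P(data | urn C) = (4/5)(1/4)(3/3) = 0.2; P(data | urn D) = (11/12)(1/11)(10/10) = 0.083333.
The prior-weighted likelihoods are 1/4 · 0.17857 = 0.044643, 1/4 · 0.1697 = 0.042424, 1/4 · 0.2 = 0.05, 1/4 · 0.083333 = 0.020833; these sum to 0.1579.
The posterior is then P(urn A | data) = 0.28273, P(urn B | data) = 0.26868, P(urn C | data) = 0.31666, P(urn D | data) = 0.13194.
Averaging over the posterior, P(green next | data) = (4/5)(0.28273) + (5/8)(0.26868) + (1)(0.31666) + (1)(0.13194) = 0.8427.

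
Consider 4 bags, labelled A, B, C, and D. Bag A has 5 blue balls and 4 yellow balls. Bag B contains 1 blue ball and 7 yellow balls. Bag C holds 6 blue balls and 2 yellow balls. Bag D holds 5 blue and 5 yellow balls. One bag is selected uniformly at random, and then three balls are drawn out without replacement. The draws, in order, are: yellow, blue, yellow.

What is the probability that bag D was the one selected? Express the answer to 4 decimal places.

0.3318

Under each hypothesis, the probability of the observed sequence is: P(data | bag A) = (4/9)(5/8)(3/7) = 0.11905; P(data | bag B) = (7/8)(1/7)(6/6) = 0.125; P(data | bag C) = (2/8)(6/7)(1/6) = 0.035714; P(data | bag D) = (5/10)(5/9)(4/8) = 0.13889.
Multiplying each by its prior: 1/4 · 0.11905 = 0.029762, 1/4 · 0.125 = 0.03125, 1/4 · 0.035714 = 0.0089286, 1/4 · 0.13889 = 0.034722; summing to 0.10466.
By Bayes' rule, P(bag D | data) = (0.034722) / (0.10466) = 0.33175.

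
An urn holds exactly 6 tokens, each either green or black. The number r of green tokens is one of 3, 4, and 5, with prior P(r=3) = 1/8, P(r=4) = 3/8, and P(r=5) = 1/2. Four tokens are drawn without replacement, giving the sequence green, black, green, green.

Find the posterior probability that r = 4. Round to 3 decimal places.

0.358

The likelihood of the observed sequence under each hypothesis: P(data | r = 3) = (3/6)(3/5)(2/4)(1/3) = 1/20; P(data | r = 4) = (4/6)(2/5)(3/4)(2/3) = 2/15; P(data | r = 5) = (5/6)(1/5)(4/4)(3/3) = 1/6.
Weighting by the prior gives 1/8 · 1/20 = 1/160, 3/8 · 2/15 = 1/20, 1/2 · 1/6 = 1/12; with total 67/480.
By Bayes' rule, P(r = 4 | data) = (1/20) / (67/480) = 24/67.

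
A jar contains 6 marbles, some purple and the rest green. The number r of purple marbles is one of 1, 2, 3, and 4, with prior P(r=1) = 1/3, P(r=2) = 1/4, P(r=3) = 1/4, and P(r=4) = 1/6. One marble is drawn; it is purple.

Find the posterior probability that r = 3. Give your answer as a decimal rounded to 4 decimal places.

0.3333

The likelihood of this draw under each hypothesis: P(data | r = 1) = (1/6) = 1/6; P(data | r = 2) = (2/6) = 1/3; P(data | r = 3) = (3/6) = 1/2; P(data | r = 4) = (4/6) = 2/3.
Weighting by the prior gives 1/3 · 1/6 = 1/18, 1/4 · 1/3 = 1/12, 1/4 · 1/2 = 1/8, 1/6 · 2/3 = 1/9; with total 3/8.
Hence P(r = 3 | data) = (1/8) / (3/8) = 1/3.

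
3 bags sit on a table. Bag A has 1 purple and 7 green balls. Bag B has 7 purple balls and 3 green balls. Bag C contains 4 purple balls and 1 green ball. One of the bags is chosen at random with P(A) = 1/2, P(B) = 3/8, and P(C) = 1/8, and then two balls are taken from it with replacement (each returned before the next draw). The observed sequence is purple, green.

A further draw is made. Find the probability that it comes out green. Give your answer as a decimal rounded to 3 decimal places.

Compute the likelihood of the observed sequence for each case: P(data | bag A) = (1/8)(7/8) = 0.10938; P(data | bag B) = (7/10)(3/10) = 0.21; P(data | bag C) = (4/5)(1/5) = 0.16.
The prior-weighted likelihoods are 1/2 · 0.10938 = 0.054688, 3/8 · 0.21 = 0.07875, 1/8 · 0.16 = 0.02; these sum to 0.15344.
Normalising, the posterior is P(bag A | data) = 0.35642, P(bag B | data) = 0.51324, P(bag C | data) = 0.13035.
So P(green next | data) = Σ P(green next | H) P(H | data) = (7/8)(0.35642) + (3/10)(0.51324) + (1/5)(0.13035) = 0.4919.

0.492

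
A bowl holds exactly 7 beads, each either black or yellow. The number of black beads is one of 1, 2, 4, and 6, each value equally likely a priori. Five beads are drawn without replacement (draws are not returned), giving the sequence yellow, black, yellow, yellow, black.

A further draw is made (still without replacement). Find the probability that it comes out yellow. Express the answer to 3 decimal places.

Compute the likelihood of the observed sequence for each case: P(data | r = 1) = (6/7)(1/6)(5/5)(4/4)(0/3) = 0; P(data | r = 2) = (5/7)(2/6)(4/5)(3/4)(1/3) = 1/21; P(data | r = 4) = (3/7)(4/6)(2/5)(1/4)(3/3) = 1/35; P(data | r = 6) = (1/7)(6/6)(0/5) = 0.
The prior-weighted likelihoods are 1/4 · 0 = 0, 1/4 · 1/21 = 1/84, 1/4 · 1/35 = 1/140, 1/4 · 0 = 0; with total 2/105.
The posterior is then P(r = 1 | data) = 0, P(r = 2 | data) = 5/8, P(r = 4 | data) = 3/8, P(r = 6 | data) = 0.
The predictive probability is P(yellow next | data) = (1)(5/8) + (0)(3/8) = 5/8.

0.625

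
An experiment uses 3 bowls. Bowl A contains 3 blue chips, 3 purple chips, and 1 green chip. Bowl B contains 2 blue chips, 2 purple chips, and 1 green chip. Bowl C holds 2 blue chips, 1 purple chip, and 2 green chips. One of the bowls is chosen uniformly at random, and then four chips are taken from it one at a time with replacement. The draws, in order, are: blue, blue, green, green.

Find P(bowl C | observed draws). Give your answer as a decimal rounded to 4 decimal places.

0.7161

For each hypothesis, P(data | H) works out to: P(data | bowl A) = (3/7)(3/7)(1/7)(1/7) = 0.0037484; P(data | bowl B) = (2/5)(2/5)(1/5)(1/5) = 0.0064; P(data | bowl C) = (2/5)(2/5)(2/5)(2/5) = 0.0256.
The prior-weighted likelihoods are 1/3 · 0.0037484 = 0.0012495, 1/3 · 0.0064 = 0.0021333, 1/3 · 0.0256 = 0.0085333; these sum to 0.011916.
By Bayes' rule, P(bowl C | data) = (0.0085333) / (0.011916) = 0.71612.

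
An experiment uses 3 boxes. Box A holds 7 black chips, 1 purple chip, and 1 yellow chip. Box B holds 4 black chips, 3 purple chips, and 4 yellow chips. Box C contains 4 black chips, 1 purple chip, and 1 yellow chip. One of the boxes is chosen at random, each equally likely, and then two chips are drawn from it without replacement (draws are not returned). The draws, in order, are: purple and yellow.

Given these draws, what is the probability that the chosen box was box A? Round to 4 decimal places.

Compute the likelihood of the observed sequence for each case: P(data | box A) = (1/9)(1/8) = 0.013889; P(data | box B) = (3/11)(4/10) = 0.10909; P(data | box C) = (1/6)(1/5) = 0.033333.
Multiplying each by its prior: 1/3 · 0.013889 = 0.0046296, 1/3 · 0.10909 = 0.036364, 1/3 · 0.033333 = 0.011111; these sum to 0.052104.
By Bayes' rule, P(box A | data) = (0.0046296) / (0.052104) = 0.088853.

0.0889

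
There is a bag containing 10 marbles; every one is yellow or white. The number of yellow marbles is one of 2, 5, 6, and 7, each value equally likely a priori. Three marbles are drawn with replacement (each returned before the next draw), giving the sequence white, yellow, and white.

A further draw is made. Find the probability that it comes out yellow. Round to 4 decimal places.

Compute the likelihood of the observed sequence for each case: P(data | r = 2) = (8/10)(2/10)(8/10) = 0.128; P(data | r = 5) = (5/10)(5/10)(5/10) = 0.125; P(data | r = 6) = (4/10)(6/10)(4/10) = 0.096; P(data | r = 7) = (3/10)(7/10)(3/10) = 0.063.
Weighting by the prior gives 1/4 · 0.128 = 0.032, 1/4 · 0.125 = 0.03125, 1/4 · 0.096 = 0.024, 1/4 · 0.063 = 0.01575; with total 0.103.
The posterior is then P(r = 2 | data) = 0.31068, P(r = 5 | data) = 0.3034, P(r = 6 | data) = 0.23301, P(r = 7 | data) = 0.15291.
So P(yellow next | data) = Σ P(yellow next | H) P(H | data) = (1/5)(0.31068) + (1/2)(0.3034) + (3/5)(0.23301) + (7/10)(0.15291) = 0.46068.

0.4607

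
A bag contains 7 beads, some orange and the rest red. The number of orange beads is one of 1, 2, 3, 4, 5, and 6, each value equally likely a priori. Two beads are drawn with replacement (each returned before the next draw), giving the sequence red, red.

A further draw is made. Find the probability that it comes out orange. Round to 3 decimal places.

Under each hypothesis, the probability of the observed sequence is: P(data | r = 1) = (6/7)(6/7) = 36/49; P(data | r = 2) = (5/7)(5/7) = 25/49; P(data | r = 3) = (4/7)(4/7) = 16/49; P(data | r = 4) = (3/7)(3/7) = 9/49; P(data | r = 5) = (2/7)(2/7) = 4/49; P(data | r = 6) = (1/7)(1/7) = 1/49.
The prior-weighted likelihoods are 1/6 · 36/49 = 6/49, 1/6 · 25/49 = 25/294, 1/6 · 16/49 = 8/147, 1/6 · 9/49 = 3/98, 1/6 · 4/49 = 2/147, 1/6 · 1/49 = 1/294; these sum to 13/42.
The posterior is then P(r = 1 | data) = 36/91, P(r = 2 | data) = 25/91, P(r = 3 | data) = 16/91, P(r = 4 | data) = 9/91, P(r = 5 | data) = 4/91, P(r = 6 | data) = 1/91.
Averaging over the posterior, P(orange next | data) = (1/7)(36/91) + (2/7)(25/91) + (3/7)(16/91) + (4/7)(9/91) + (5/7)(4/91) + (6/7)(1/91) = 4/13.

0.308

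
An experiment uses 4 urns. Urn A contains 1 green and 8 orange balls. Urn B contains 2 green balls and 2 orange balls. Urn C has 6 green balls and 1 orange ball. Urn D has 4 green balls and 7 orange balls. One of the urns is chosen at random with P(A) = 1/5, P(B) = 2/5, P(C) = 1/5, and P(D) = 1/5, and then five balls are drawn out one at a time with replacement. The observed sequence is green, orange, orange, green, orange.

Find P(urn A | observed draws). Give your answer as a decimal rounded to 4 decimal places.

0.0807

For each hypothesis, P(data | H) works out to: P(data | urn A) = (1/9)(8/9)(8/9)(1/9)(8/9) = 0.0086708; P(data | urn B) = (2/4)(2/4)(2/4)(2/4)(2/4) = 0.03125; P(data | urn C) = (6/7)(1/7)(1/7)(6/7)(1/7) = 0.002142; P(data | urn D) = (4/11)(7/11)(7/11)(4/11)(7/11) = 0.034076.
Multiplying each by its prior: 1/5 · 0.0086708 = 0.0017342, 2/5 · 0.03125 = 0.0125, 1/5 · 0.002142 = 0.00042839, 1/5 · 0.034076 = 0.0068152; summing to 0.021478.
Hence P(urn A | data) = (0.0017342) / (0.021478) = 0.080742.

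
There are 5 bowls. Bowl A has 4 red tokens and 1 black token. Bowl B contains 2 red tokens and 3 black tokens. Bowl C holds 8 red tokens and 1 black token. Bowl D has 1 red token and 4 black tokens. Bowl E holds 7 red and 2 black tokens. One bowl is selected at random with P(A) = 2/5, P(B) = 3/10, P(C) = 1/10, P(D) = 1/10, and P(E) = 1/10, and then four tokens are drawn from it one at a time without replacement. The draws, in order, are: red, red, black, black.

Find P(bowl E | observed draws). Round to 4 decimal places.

Compute the likelihood of the observed sequence for each case: P(data | bowl A) = (4/5)(3/4)(1/3)(0/2) = 0; P(data | bowl B) = (2/5)(1/4)(3/3)(2/2) = 0.1; P(data | bowl C) = (8/9)(7/8)(1/7)(0/6) = 0; P(data | bowl D) = (1/5)(0/4) = 0; P(data | bowl E) = (7/9)(6/8)(2/7)(1/6) = 0.027778.
Multiplying each by its prior: 2/5 · 0 = 0, 3/10 · 0.1 = 0.03, 1/10 · 0 = 0, 1/10 · 0 = 0, 1/10 · 0.027778 = 0.0027778; with total 0.032778.
By Bayes' rule, P(bowl E | data) = (0.0027778) / (0.032778) = 0.084746.

0.0847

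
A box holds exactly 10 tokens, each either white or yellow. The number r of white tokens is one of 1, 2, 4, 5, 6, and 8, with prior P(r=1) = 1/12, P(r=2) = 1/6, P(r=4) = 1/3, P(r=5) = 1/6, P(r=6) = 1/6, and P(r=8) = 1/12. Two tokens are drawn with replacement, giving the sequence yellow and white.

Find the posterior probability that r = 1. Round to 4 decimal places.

The likelihood of the observed sequence under each hypothesis: P(data | r = 1) = (9/10)(1/10) = 0.09; P(data | r = 2) = (8/10)(2/10) = 0.16; P(data | r = 4) = (6/10)(4/10) = 0.24; P(data | r = 5) = (5/10)(5/10) = 0.25; P(data | r = 6) = (4/10)(6/10) = 0.24; P(data | r = 8) = (2/10)(8/10) = 0.16.
The prior-weighted likelihoods are 1/12 · 0.09 = 0.0075, 1/6 · 0.16 = 0.026667, 1/3 · 0.24 = 0.08, 1/6 · 0.25 = 0.041667, 1/6 · 0.24 = 0.04, 1/12 · 0.16 = 0.013333; these sum to 0.20917.
Therefore the posterior P(r = 1 | data) = (0.0075) / (0.20917) = 0.035857.

0.0359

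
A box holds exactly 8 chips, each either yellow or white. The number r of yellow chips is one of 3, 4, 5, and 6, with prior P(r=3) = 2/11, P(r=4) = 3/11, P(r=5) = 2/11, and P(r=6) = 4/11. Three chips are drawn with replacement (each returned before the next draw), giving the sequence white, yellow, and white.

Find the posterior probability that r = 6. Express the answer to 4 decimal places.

0.1818

The likelihood of the observed sequence under each hypothesis: P(data | r = 3) = (5/8)(3/8)(5/8) = 0.14648; P(data | r = 4) = (4/8)(4/8)(4/8) = 0.125; P(data | r = 5) = (3/8)(5/8)(3/8) = 0.087891; P(data | r = 6) = (2/8)(6/8)(2/8) = 0.046875.
Multiplying each by its prior: 2/11 · 0.14648 = 0.026634, 3/11 · 0.125 = 0.034091, 2/11 · 0.087891 = 0.01598, 4/11 · 0.046875 = 0.017045; these sum to 0.09375.
By Bayes' rule, P(r = 6 | data) = (0.017045) / (0.09375) = 0.18182.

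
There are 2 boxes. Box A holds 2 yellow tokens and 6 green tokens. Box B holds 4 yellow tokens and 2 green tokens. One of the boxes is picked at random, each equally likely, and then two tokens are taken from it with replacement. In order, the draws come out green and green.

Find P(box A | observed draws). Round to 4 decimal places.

0.8351

Compute the likelihood of the observed sequence for each case: P(data | box A) = (6/8)(6/8) = 9/16; P(data | box B) = (2/6)(2/6) = 1/9.
Weighting by the prior gives 1/2 · 9/16 = 9/32, 1/2 · 1/9 = 1/18; with total 97/288.
By Bayes' rule, P(box A | data) = (9/32) / (97/288) = 81/97.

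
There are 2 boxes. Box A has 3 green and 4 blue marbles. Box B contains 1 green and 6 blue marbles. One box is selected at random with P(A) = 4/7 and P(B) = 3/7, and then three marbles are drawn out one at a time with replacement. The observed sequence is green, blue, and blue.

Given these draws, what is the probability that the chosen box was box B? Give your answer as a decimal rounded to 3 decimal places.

0.360

Compute the likelihood of the observed sequence for each case: P(data | box A) = (3/7)(4/7)(4/7) = 0.13994; P(data | box B) = (1/7)(6/7)(6/7) = 0.10496.
Weighting by the prior gives 4/7 · 0.13994 = 0.079967, 3/7 · 0.10496 = 0.044981; these sum to 0.12495.
Hence P(box B | data) = (0.044981) / (0.12495) = 0.36.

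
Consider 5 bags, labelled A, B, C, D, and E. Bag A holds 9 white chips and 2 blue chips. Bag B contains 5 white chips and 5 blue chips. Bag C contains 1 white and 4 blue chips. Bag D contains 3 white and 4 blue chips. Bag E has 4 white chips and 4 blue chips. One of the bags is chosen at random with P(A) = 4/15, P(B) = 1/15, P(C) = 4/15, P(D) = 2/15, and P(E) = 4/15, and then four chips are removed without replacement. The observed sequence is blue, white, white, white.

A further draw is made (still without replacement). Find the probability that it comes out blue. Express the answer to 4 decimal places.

0.3991

Compute the likelihood of the observed sequence for each case: P(data | bag A) = (2/11)(9/10)(8/9)(7/8) = 0.12727; P(data | bag B) = (5/10)(5/9)(4/8)(3/7) = 0.059524; P(data | bag C) = (4/5)(1/4)(0/3) = 0; P(data | bag D) = (4/7)(3/6)(2/5)(1/4) = 0.028571; P(data | bag E) = (4/8)(4/7)(3/6)(2/5) = 0.057143.
The prior-weighted likelihoods are 4/15 · 0.12727 = 0.033939, 1/15 · 0.059524 = 0.0039683, 4/15 · 0 = 0, 2/15 · 0.028571 = 0.0038095, 4/15 · 0.057143 = 0.015238; with total 0.056955.
Dividing through by the total gives posterior P(bag A | data) = 0.5959, P(bag B | data) = 0.069673, P(bag C | data) = 0, P(bag D | data) = 0.066886, P(bag E | data) = 0.26754.
Averaging over the posterior, P(blue next | data) = (1/7)(0.5959) + (2/3)(0.069673) + (1)(0.066886) + (3/4)(0.26754) = 0.39912.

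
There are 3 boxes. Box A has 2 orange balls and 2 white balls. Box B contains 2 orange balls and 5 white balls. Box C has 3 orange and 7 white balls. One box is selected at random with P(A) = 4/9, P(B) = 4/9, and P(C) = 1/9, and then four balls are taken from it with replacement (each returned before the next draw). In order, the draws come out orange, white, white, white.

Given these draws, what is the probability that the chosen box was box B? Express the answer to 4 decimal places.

0.5413

Under each hypothesis, the probability of the observed sequence is: P(data | box A) = (2/4)(2/4)(2/4)(2/4) = 0.0625; P(data | box B) = (2/7)(5/7)(5/7)(5/7) = 0.10412; P(data | box C) = (3/10)(7/10)(7/10)(7/10) = 0.1029.
Multiplying each by its prior: 4/9 · 0.0625 = 0.027778, 4/9 · 0.10412 = 0.046277, 1/9 · 0.1029 = 0.011433; with total 0.085488.
So P(box B | data) = (0.046277) / (0.085488) = 0.54133.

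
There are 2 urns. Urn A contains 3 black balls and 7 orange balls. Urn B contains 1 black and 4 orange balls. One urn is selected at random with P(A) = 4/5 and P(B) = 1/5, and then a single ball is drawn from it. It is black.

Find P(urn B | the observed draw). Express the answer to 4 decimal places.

Compute the likelihood of this draw for each case: P(data | urn A) = (3/10) = 3/10; P(data | urn B) = (1/5) = 1/5.
Weighting by the prior gives 4/5 · 3/10 = 6/25, 1/5 · 1/5 = 1/25; with total 7/25.
By Bayes' rule, P(urn B | data) = (1/25) / (7/25) = 1/7.

0.1429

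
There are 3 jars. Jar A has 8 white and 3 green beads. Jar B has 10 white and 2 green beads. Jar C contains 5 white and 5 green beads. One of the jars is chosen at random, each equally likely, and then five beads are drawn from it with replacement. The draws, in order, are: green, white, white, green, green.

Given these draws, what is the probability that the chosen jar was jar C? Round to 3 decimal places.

For each hypothesis, P(data | H) works out to: P(data | jar A) = (3/11)(8/11)(8/11)(3/11)(3/11) = 0.01073; P(data | jar B) = (2/12)(10/12)(10/12)(2/12)(2/12) = 0.003215; P(data | jar C) = (5/10)(5/10)(5/10)(5/10)(5/10) = 0.03125.
Multiplying each by its prior: 1/3 · 0.01073 = 0.0035765, 1/3 · 0.003215 = 0.0010717, 1/3 · 0.03125 = 0.010417; with total 0.015065.
Therefore the posterior P(jar C | data) = (0.010417) / (0.015065) = 0.69146.

0.691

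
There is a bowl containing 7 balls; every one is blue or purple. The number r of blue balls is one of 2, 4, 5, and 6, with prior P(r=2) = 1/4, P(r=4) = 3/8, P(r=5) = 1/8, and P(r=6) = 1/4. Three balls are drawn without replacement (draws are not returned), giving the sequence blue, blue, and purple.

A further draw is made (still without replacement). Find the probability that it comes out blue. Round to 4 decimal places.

The likelihood of the observed sequence under each hypothesis: P(data | r = 2) = (2/7)(1/6)(5/5) = 1/21; P(data | r = 4) = (4/7)(3/6)(3/5) = 6/35; P(data | r = 5) = (5/7)(4/6)(2/5) = 4/21; P(data | r = 6) = (6/7)(5/6)(1/5) = 1/7.
Multiplying each by its prior: 1/4 · 1/21 = 1/84, 3/8 · 6/35 = 9/140, 1/8 · 4/21 = 1/42, 1/4 · 1/7 = 1/28; summing to 19/140.
Normalising, the posterior is P(r = 2 | data) = 5/57, P(r = 4 | data) = 9/19, P(r = 5 | data) = 10/57, P(r = 6 | data) = 5/19.
So P(blue next | data) = Σ P(blue next | H) P(H | data) = (0)(5/57) + (1/2)(9/19) + (3/4)(10/57) + (1)(5/19) = 12/19.

0.6316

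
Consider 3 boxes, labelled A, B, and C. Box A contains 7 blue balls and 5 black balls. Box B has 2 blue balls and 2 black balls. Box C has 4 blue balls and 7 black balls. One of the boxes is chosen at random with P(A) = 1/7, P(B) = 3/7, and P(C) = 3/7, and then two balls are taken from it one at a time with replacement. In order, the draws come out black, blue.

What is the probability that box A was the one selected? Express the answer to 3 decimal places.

Compute the likelihood of the observed sequence for each case: P(data | box A) = (5/12)(7/12) = 0.24306; P(data | box B) = (2/4)(2/4) = 0.25; P(data | box C) = (7/11)(4/11) = 0.2314.
Multiplying each by its prior: 1/7 · 0.24306 = 0.034722, 3/7 · 0.25 = 0.10714, 3/7 · 0.2314 = 0.099174; summing to 0.24104.
Hence P(box A | data) = (0.034722) / (0.24104) = 0.14405.

0.144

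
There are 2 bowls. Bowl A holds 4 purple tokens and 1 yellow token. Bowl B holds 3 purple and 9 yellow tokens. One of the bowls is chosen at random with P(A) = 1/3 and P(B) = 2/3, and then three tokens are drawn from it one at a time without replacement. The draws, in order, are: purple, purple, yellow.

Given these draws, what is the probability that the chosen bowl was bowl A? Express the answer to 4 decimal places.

0.7097

The likelihood of the observed sequence under each hypothesis: P(data | bowl A) = (4/5)(3/4)(1/3) = 1/5; P(data | bowl B) = (3/12)(2/11)(9/10) = 9/220.
The prior-weighted likelihoods are 1/3 · 1/5 = 1/15, 2/3 · 9/220 = 3/110; these sum to 31/330.
Therefore the posterior P(bowl A | data) = (1/15) / (31/330) = 22/31.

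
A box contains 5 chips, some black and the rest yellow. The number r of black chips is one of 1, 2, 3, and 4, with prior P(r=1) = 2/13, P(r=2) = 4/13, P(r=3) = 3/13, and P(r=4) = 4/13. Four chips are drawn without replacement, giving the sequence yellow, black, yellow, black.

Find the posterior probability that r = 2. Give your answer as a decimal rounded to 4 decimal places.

0.5714

Under each hypothesis, the probability of the observed sequence is: P(data | r = 1) = (4/5)(1/4)(3/3)(0/2) = 0; P(data | r = 2) = (3/5)(2/4)(2/3)(1/2) = 1/10; P(data | r = 3) = (2/5)(3/4)(1/3)(2/2) = 1/10; P(data | r = 4) = (1/5)(4/4)(0/3) = 0.
Multiplying each by its prior: 2/13 · 0 = 0, 4/13 · 1/10 = 2/65, 3/13 · 1/10 = 3/130, 4/13 · 0 = 0; with total 7/130.
Hence P(r = 2 | data) = (2/65) / (7/130) = 4/7.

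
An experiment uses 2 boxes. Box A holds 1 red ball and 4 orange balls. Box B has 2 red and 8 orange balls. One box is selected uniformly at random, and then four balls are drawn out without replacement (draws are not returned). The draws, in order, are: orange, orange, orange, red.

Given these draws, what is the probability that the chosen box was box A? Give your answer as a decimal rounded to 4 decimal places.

Compute the likelihood of the observed sequence for each case: P(data | box A) = (4/5)(3/4)(2/3)(1/2) = 1/5; P(data | box B) = (8/10)(7/9)(6/8)(2/7) = 2/15.
Multiplying each by its prior: 1/2 · 1/5 = 1/10, 1/2 · 2/15 = 1/15; summing to 1/6.
Hence P(box A | data) = (1/10) / (1/6) = 3/5.

0.6000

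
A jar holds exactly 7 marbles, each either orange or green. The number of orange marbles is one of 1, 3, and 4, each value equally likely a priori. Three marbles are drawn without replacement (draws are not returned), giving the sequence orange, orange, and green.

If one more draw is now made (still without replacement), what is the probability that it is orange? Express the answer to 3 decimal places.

Under each hypothesis, the probability of the observed sequence is: P(data | r = 1) = (1/7)(0/6) = 0; P(data | r = 3) = (3/7)(2/6)(4/5) = 4/35; P(data | r = 4) = (4/7)(3/6)(3/5) = 6/35.
Weighting by the prior gives 1/3 · 0 = 0, 1/3 · 4/35 = 4/105, 1/3 · 6/35 = 2/35; with total 2/21.
Dividing through by the total gives posterior P(r = 1 | data) = 0, P(r = 3 | data) = 2/5, P(r = 4 | data) = 3/5.
Averaging over the posterior, P(orange next | data) = (1/4)(2/5) + (1/2)(3/5) = 2/5.

0.400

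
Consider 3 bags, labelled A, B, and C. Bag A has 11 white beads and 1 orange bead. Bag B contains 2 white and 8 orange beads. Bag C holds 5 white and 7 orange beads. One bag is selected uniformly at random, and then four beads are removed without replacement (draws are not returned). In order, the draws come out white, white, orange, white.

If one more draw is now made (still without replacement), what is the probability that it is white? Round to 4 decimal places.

0.7766

For each hypothesis, P(data | H) works out to: P(data | bag A) = (11/12)(10/11)(1/10)(9/9) = 0.083333; P(data | bag B) = (2/10)(1/9)(8/8)(0/7) = 0; P(data | bag C) = (5/12)(4/11)(7/10)(3/9) = 0.035354.
The prior-weighted likelihoods are 1/3 · 0.083333 = 0.027778, 1/3 · 0 = 0, 1/3 · 0.035354 = 0.011785; these sum to 0.039562.
Dividing through by the total gives posterior P(bag A | data) = 0.70213, P(bag B | data) = 0, P(bag C | data) = 0.29787.
The predictive probability is P(white next | data) = (1)(0.70213) + (1/4)(0.29787) = 0.7766.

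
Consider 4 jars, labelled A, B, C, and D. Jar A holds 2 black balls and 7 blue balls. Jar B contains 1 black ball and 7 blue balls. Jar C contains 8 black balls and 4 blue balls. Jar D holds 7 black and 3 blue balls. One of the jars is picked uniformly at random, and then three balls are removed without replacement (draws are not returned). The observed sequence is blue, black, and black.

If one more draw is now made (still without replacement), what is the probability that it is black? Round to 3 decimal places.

0.639

For each hypothesis, P(data | H) works out to: P(data | jar A) = (7/9)(2/8)(1/7) = 0.027778; P(data | jar B) = (7/8)(1/7)(0/6) = 0; P(data | jar C) = (4/12)(8/11)(7/10) = 0.1697; P(data | jar D) = (3/10)(7/9)(6/8) = 0.175.
The prior-weighted likelihoods are 1/4 · 0.027778 = 0.0069444, 1/4 · 0 = 0, 1/4 · 0.1697 = 0.042424, 1/4 · 0.175 = 0.04375; with total 0.093119.
The posterior is then P(jar A | data) = 0.074576, P(jar B | data) = 0, P(jar C | data) = 0.45559, P(jar D | data) = 0.46983.
So P(black next | data) = Σ P(black next | H) P(H | data) = (0)(0.074576) + (2/3)(0.45559) + (5/7)(0.46983) = 0.63932.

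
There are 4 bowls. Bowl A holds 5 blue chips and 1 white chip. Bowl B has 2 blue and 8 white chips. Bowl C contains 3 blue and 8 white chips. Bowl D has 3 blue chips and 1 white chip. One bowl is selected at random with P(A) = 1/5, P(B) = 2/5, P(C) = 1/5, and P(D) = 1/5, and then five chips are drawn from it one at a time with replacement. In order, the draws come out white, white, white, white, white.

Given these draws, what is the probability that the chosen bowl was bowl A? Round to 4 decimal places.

0.0001

The likelihood of the observed sequence under each hypothesis: P(data | bowl A) = (1/6)(1/6)(1/6)(1/6)(1/6) = 0.0001286; P(data | bowl B) = (8/10)(8/10)(8/10)(8/10)(8/10) = 0.32768; P(data | bowl C) = (8/11)(8/11)(8/11)(8/11)(8/11) = 0.20346; P(data | bowl D) = (1/4)(1/4)(1/4)(1/4)(1/4) = 0.00097656.
Weighting by the prior gives 1/5 · 0.0001286 = 2.572e-05, 2/5 · 0.32768 = 0.13107, 1/5 · 0.20346 = 0.040693, 1/5 · 0.00097656 = 0.00019531; these sum to 0.17199.
By Bayes' rule, P(bowl A | data) = (2.572e-05) / (0.17199) = 0.00014955.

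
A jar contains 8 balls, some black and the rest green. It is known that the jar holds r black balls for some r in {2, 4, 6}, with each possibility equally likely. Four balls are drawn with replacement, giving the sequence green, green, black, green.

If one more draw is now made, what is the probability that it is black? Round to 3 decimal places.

0.370

Under each hypothesis, the probability of the observed sequence is: P(data | r = 2) = (6/8)(6/8)(2/8)(6/8) = 27/256; P(data | r = 4) = (4/8)(4/8)(4/8)(4/8) = 1/16; P(data | r = 6) = (2/8)(2/8)(6/8)(2/8) = 3/256.
The prior-weighted likelihoods are 1/3 · 27/256 = 9/256, 1/3 · 1/16 = 1/48, 1/3 · 3/256 = 1/256; summing to 23/384.
Dividing through by the total gives posterior P(r = 2 | data) = 27/46, P(r = 4 | data) = 8/23, P(r = 6 | data) = 3/46.
Averaging over the posterior, P(black next | data) = (1/4)(27/46) + (1/2)(8/23) + (3/4)(3/46) = 17/46.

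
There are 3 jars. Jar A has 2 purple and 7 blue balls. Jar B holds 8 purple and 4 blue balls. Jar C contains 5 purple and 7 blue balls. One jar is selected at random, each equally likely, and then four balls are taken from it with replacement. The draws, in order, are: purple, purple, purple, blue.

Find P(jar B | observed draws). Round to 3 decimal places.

0.661

For each hypothesis, P(data | H) works out to: P(data | jar A) = (2/9)(2/9)(2/9)(7/9) = 0.0085353; P(data | jar B) = (8/12)(8/12)(8/12)(4/12) = 0.098765; P(data | jar C) = (5/12)(5/12)(5/12)(7/12) = 0.042197.
The prior-weighted likelihoods are 1/3 · 0.0085353 = 0.0028451, 1/3 · 0.098765 = 0.032922, 1/3 · 0.042197 = 0.014066; these sum to 0.049833.
Hence P(jar B | data) = (0.032922) / (0.049833) = 0.66065.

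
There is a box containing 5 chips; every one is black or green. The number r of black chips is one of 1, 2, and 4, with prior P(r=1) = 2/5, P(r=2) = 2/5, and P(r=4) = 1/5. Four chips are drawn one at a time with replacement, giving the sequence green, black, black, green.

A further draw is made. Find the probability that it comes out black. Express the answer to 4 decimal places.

Under each hypothesis, the probability of the observed sequence is: P(data | r = 1) = (4/5)(1/5)(1/5)(4/5) = 0.0256; P(data | r = 2) = (3/5)(2/5)(2/5)(3/5) = 0.0576; P(data | r = 4) = (1/5)(4/5)(4/5)(1/5) = 0.0256.
Multiplying each by its prior: 2/5 · 0.0256 = 0.01024, 2/5 · 0.0576 = 0.02304, 1/5 · 0.0256 = 0.00512; summing to 0.0384.
Normalising, the posterior is P(r = 1 | data) = 0.26667, P(r = 2 | data) = 0.6, P(r = 4 | data) = 0.13333.
The predictive probability is P(black next | data) = (1/5)(0.26667) + (2/5)(0.6) + (4/5)(0.13333) = 0.4.

0.4000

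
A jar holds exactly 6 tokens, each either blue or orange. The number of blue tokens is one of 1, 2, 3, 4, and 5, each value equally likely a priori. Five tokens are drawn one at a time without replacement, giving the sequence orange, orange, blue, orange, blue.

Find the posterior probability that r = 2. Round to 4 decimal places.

Compute the likelihood of the observed sequence for each case: P(data | r = 1) = (5/6)(4/5)(1/4)(3/3)(0/2) = 0; P(data | r = 2) = (4/6)(3/5)(2/4)(2/3)(1/2) = 1/15; P(data | r = 3) = (3/6)(2/5)(3/4)(1/3)(2/2) = 1/20; P(data | r = 4) = (2/6)(1/5)(4/4)(0/3) = 0; P(data | r = 5) = (1/6)(0/5) = 0.
The prior-weighted likelihoods are 1/5 · 0 = 0, 1/5 · 1/15 = 1/75, 1/5 · 1/20 = 1/100, 1/5 · 0 = 0, 1/5 · 0 = 0; summing to 7/300.
Therefore the posterior P(r = 2 | data) = (1/75) / (7/300) = 4/7.

0.5714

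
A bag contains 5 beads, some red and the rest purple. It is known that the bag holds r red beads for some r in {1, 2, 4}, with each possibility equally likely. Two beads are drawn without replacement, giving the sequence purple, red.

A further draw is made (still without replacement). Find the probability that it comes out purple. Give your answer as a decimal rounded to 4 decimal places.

For each hypothesis, P(data | H) works out to: P(data | r = 1) = (4/5)(1/4) = 1/5; P(data | r = 2) = (3/5)(2/4) = 3/10; P(data | r = 4) = (1/5)(4/4) = 1/5.
Weighting by the prior gives 1/3 · 1/5 = 1/15, 1/3 · 3/10 = 1/10, 1/3 · 1/5 = 1/15; with total 7/30.
Normalising, the posterior is P(r = 1 | data) = 2/7, P(r = 2 | data) = 3/7, P(r = 4 | data) = 2/7.
So P(purple next | data) = Σ P(purple next | H) P(H | data) = (1)(2/7) + (2/3)(3/7) + (0)(2/7) = 4/7.

0.5714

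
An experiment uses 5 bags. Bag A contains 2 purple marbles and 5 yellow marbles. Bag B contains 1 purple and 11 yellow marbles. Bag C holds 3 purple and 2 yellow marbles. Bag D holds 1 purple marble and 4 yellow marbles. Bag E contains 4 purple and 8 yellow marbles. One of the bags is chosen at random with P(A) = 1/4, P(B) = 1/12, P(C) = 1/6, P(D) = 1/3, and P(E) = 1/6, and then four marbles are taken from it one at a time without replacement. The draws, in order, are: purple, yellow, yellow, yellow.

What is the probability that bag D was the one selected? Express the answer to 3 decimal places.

0.520

Compute the likelihood of the observed sequence for each case: P(data | bag A) = (2/7)(5/6)(4/5)(3/4) = 0.14286; P(data | bag B) = (1/12)(11/11)(10/10)(9/9) = 0.083333; P(data | bag C) = (3/5)(2/4)(1/3)(0/2) = 0; P(data | bag D) = (1/5)(4/4)(3/3)(2/2) = 0.2; P(data | bag E) = (4/12)(8/11)(7/10)(6/9) = 0.11313.
Multiplying each by its prior: 1/4 · 0.14286 = 0.035714, 1/12 · 0.083333 = 0.0069444, 1/6 · 0 = 0, 1/3 · 0.2 = 0.066667, 1/6 · 0.11313 = 0.018855; with total 0.12818.
By Bayes' rule, P(bag D | data) = (0.066667) / (0.12818) = 0.5201.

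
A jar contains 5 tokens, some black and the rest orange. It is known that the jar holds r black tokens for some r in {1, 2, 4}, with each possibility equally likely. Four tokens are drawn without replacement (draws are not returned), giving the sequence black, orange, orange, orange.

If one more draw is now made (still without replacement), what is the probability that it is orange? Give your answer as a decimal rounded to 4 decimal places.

0.6667

Compute the likelihood of the observed sequence for each case: P(data | r = 1) = (1/5)(4/4)(3/3)(2/2) = 1/5; P(data | r = 2) = (2/5)(3/4)(2/3)(1/2) = 1/10; P(data | r = 4) = (4/5)(1/4)(0/3) = 0.
Weighting by the prior gives 1/3 · 1/5 = 1/15, 1/3 · 1/10 = 1/30, 1/3 · 0 = 0; summing to 1/10.
The posterior is then P(r = 1 | data) = 2/3, P(r = 2 | data) = 1/3, P(r = 4 | data) = 0.
Averaging over the posterior, P(orange next | data) = (1)(2/3) + (0)(1/3) = 2/3.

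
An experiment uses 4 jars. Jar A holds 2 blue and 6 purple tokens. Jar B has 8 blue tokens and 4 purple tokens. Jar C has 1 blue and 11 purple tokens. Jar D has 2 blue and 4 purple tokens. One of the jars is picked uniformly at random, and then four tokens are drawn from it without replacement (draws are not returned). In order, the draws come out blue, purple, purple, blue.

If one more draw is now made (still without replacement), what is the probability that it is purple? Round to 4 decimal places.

Under each hypothesis, the probability of the observed sequence is: P(data | jar A) = (2/8)(6/7)(5/6)(1/5) = 0.035714; P(data | jar B) = (8/12)(4/11)(3/10)(7/9) = 0.056566; P(data | jar C) = (1/12)(11/11)(10/10)(0/9) = 0; P(data | jar D) = (2/6)(4/5)(3/4)(1/3) = 0.066667.
Weighting by the prior gives 1/4 · 0.035714 = 0.0089286, 1/4 · 0.056566 = 0.014141, 1/4 · 0 = 0, 1/4 · 0.066667 = 0.016667; with total 0.039737.
Dividing through by the total gives posterior P(jar A | data) = 0.22469, P(jar B | data) = 0.35588, P(jar C | data) = 0, P(jar D | data) = 0.41943.
Averaging over the posterior, P(purple next | data) = (1)(0.22469) + (1/4)(0.35588) + (1)(0.41943) = 0.73309.

0.7331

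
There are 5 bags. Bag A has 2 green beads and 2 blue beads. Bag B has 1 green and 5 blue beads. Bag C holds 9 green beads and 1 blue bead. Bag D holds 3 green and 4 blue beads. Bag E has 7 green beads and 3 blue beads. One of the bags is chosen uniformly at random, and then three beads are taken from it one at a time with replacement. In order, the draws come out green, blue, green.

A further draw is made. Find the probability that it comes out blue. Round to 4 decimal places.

Compute the likelihood of the observed sequence for each case: P(data | bag A) = (2/4)(2/4)(2/4) = 0.125; P(data | bag B) = (1/6)(5/6)(1/6) = 0.023148; P(data | bag C) = (9/10)(1/10)(9/10) = 0.081; P(data | bag D) = (3/7)(4/7)(3/7) = 0.10496; P(data | bag E) = (7/10)(3/10)(7/10) = 0.147.
Multiplying each by its prior: 1/5 · 0.125 = 0.025, 1/5 · 0.023148 = 0.0046296, 1/5 · 0.081 = 0.0162, 1/5 · 0.10496 = 0.020991, 1/5 · 0.147 = 0.0294; these sum to 0.096221.
Normalising, the posterior is P(bag A | data) = 0.25982, P(bag B | data) = 0.048115, P(bag C | data) = 0.16836, P(bag D | data) = 0.21816, P(bag E | data) = 0.30555.
The predictive probability is P(blue next | data) = (1/2)(0.25982) + (5/6)(0.048115) + (1/10)(0.16836) + (4/7)(0.21816) + (3/10)(0.30555) = 0.40317.

0.4032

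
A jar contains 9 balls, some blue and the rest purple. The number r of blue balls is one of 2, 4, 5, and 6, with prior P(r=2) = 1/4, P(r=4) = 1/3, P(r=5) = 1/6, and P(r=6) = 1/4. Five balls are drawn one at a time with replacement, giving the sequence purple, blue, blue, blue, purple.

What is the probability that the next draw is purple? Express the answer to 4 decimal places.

0.4706

The likelihood of the observed sequence under each hypothesis: P(data | r = 2) = (7/9)(2/9)(2/9)(2/9)(7/9) = 0.0066386; P(data | r = 4) = (5/9)(4/9)(4/9)(4/9)(5/9) = 0.027096; P(data | r = 5) = (4/9)(5/9)(5/9)(5/9)(4/9) = 0.03387; P(data | r = 6) = (3/9)(6/9)(6/9)(6/9)(3/9) = 0.032922.
Weighting by the prior gives 1/4 · 0.0066386 = 0.0016596, 1/3 · 0.027096 = 0.009032, 1/6 · 0.03387 = 0.005645, 1/4 · 0.032922 = 0.0082305; summing to 0.024567.
Dividing through by the total gives posterior P(r = 2 | data) = 0.067555, P(r = 4 | data) = 0.36765, P(r = 5 | data) = 0.22978, P(r = 6 | data) = 0.33502.
So P(purple next | data) = Σ P(purple next | H) P(H | data) = (7/9)(0.067555) + (5/9)(0.36765) + (4/9)(0.22978) + (1/3)(0.33502) = 0.47059.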